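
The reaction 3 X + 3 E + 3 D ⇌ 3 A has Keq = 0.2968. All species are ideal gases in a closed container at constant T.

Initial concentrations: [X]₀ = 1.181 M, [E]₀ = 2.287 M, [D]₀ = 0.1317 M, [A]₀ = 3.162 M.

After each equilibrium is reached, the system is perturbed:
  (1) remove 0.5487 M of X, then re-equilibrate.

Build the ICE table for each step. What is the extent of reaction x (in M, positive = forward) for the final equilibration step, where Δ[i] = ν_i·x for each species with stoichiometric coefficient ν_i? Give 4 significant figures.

x = -0.04442 M

Q₀ = 702.4 vs Keq = 0.2968 ⇒ Q>K, reverse
Step 1:
                  X         E         D         A
  I           1.181     2.287    0.1317     3.162
  C          0.6078    0.6078    0.6078   -0.6078
  E           1.789     2.895    0.7395     2.554
  solve Keq expr → x = -0.2026; check Q = 0.2968
Then remove 0.5487 M of X.
Step 2:
                  X         E         D         A
  I            1.24     2.895    0.7395     2.554
  C          0.1333    0.1333    0.1333   -0.1333
  E           1.373     3.028    0.8727     2.421
  solve Keq expr → x = -0.04442; check Q = 0.2968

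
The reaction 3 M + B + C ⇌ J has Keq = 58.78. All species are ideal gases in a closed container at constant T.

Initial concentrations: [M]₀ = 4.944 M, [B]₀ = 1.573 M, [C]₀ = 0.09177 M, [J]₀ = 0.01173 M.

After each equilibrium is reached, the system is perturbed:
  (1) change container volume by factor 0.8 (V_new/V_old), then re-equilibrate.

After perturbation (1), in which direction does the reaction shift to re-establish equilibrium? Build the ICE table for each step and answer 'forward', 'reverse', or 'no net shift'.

Direction: forward

Q₀ = 6.7241e-04 vs Keq = 58.78 ⇒ Q<K, forward
Step 1:
                   M          B          C          J
  Initial      4.944      1.573    0.09177    0.01173
  Change     -0.2753   -0.09176   -0.09176    0.09176
  Equil        4.669      1.481 1.1680e-05     0.1035
  solve Keq expr → x = 0.09176; check Q = 58.78
Then change container volume by factor 0.8 (V_new/V_old).
Step 2:
                   M          B          C          J
  Initial      5.836      1.852 1.4600e-05     0.1294
  Change  -2.5858e-05 -8.6193e-06 -8.6193e-06 8.6193e-06
  Equil        5.836      1.852 5.9806e-06     0.1294
  solve Keq expr → x = 8.6193e-06; check Q = 58.78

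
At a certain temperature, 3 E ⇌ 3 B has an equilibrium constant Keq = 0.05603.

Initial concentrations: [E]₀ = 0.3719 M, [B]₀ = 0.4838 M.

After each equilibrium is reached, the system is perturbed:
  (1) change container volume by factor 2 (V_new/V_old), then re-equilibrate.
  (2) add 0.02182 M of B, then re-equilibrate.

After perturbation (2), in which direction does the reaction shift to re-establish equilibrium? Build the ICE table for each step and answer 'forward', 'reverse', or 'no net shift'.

Q₀ = 2.202 vs Keq = 0.05603 ⇒ Q>K, reverse
Step 1:
                    E           B
  I            0.3719      0.4838
  C             0.247      -0.247
  E            0.6189      0.2368
  solve Keq expr → x = -0.08233; check Q = 0.05603
Then change container volume by factor 2 (V_new/V_old).
Step 2:
                    E           B
  I            0.3094      0.1184
  C                 0           0
  E            0.3094      0.1184
  solve Keq expr → x = 0; check Q = 0.05603
Then add 0.02182 M of B.
Step 3:
                    E           B
  I            0.3094      0.1402
  C           0.01578    -0.01578
  E            0.3252      0.1244
  solve Keq expr → x = -0.00526; check Q = 0.05603

Direction: reverse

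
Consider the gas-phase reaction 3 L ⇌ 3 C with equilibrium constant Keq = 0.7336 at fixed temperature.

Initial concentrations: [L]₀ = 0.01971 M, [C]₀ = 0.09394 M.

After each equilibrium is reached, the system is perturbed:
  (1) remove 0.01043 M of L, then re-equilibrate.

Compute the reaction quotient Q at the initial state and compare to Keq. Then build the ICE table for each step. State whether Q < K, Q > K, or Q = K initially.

Q₀ = 108.3 vs Keq = 0.7336 ⇒ Q>K, reverse
Step 1:
                  L         C
  I         0.01971   0.09394
  C         0.04005  -0.04005
  E         0.05976   0.05389
  solve Keq expr → x = -0.01335; check Q = 0.7336
Then remove 0.01043 M of L.
Step 2:
                  L         C
  I         0.04933   0.05389
  C        0.004946 -0.004946
  E         0.05427   0.04895
  solve Keq expr → x = -0.001649; check Q = 0.7336

Q₀ = 108.3; Q > K (proceeds reverse)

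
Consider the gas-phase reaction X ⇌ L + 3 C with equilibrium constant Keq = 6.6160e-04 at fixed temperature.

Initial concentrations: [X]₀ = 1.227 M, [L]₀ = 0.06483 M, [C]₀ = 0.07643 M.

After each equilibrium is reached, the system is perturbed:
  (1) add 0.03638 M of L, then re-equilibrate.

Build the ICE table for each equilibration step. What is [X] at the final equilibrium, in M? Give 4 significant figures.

[X]_eq = 1.193 M

Q₀ = 2.3590e-05 vs Keq = 6.6160e-04 ⇒ Q<K, forward
Step 1:
                  X         L         C
  init        1.227   0.06483   0.07643
  Δ        -0.03979   0.03979    0.1194
  eq          1.187    0.1046    0.1958
  solve Keq expr → x = 0.03979; check Q = 6.6160e-04
Then add 0.03638 M of L.
Step 2:
                  X         L         C
  init        1.187     0.141    0.1958
  Δ        0.005327 -0.005327  -0.01598
  eq          1.193    0.1357    0.1798
  solve Keq expr → x = -0.005327; check Q = 6.6160e-04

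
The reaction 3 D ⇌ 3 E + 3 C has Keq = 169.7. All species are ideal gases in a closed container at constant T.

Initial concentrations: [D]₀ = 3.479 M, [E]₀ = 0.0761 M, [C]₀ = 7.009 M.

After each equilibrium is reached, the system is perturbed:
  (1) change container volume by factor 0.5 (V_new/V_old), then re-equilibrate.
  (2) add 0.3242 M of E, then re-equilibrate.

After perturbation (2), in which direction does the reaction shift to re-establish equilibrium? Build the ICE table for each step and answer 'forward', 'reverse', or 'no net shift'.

Direction: reverse

Q₀ = 0.003604 vs Keq = 169.7 ⇒ Q<K, forward
Step 1:
                  D         E         C
  init        3.479    0.0761     7.009
  Δ          -1.341     1.341     1.341
  eq          2.138     1.417      8.35
  solve Keq expr → x = 0.4471; check Q = 169.7
Then change container volume by factor 0.5 (V_new/V_old).
Step 2:
                  D         E         C
  init        4.275     2.835      16.7
  Δ          0.9826   -0.9826   -0.9826
  eq          5.258     1.852     15.72
  solve Keq expr → x = -0.3275; check Q = 169.7
Then add 0.3242 M of E.
Step 3:
                  D         E         C
  init        5.258     2.176     15.72
  Δ          0.2195   -0.2195   -0.2195
  eq          5.478     1.957      15.5
  solve Keq expr → x = -0.07318; check Q = 169.7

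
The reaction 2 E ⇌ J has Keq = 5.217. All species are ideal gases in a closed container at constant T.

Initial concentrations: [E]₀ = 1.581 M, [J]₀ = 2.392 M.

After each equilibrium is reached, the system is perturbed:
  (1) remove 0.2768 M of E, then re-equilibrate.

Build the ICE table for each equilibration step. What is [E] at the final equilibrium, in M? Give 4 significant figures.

[E]_eq = 0.7175 M

Q₀ = 0.957 vs Keq = 5.217 ⇒ Q<K, forward
Step 1:
                    E           J
  I             1.581       2.392
  C           -0.8464      0.4232
  E            0.7346       2.815
  solve Keq expr → x = 0.4232; check Q = 5.217
Then remove 0.2768 M of E.
Step 2:
                    E           J
  I            0.4578       2.815
  C            0.2597     -0.1298
  E            0.7175       2.685
  solve Keq expr → x = -0.1298; check Q = 5.217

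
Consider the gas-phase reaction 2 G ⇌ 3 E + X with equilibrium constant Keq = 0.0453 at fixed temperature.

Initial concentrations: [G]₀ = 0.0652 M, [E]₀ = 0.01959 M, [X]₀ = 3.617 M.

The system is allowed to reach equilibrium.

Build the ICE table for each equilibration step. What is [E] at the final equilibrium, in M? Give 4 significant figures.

Q₀ = 0.006397 vs Keq = 0.0453 ⇒ Q<K, forward
Step 1:
                  G         E         X
  init       0.0652   0.01959     3.617
  Δ       -0.009508   0.01426  0.004754
  eq        0.05569   0.03385     3.622
  solve Keq expr → x = 0.004754; check Q = 0.0453

[E]_eq = 0.03385 M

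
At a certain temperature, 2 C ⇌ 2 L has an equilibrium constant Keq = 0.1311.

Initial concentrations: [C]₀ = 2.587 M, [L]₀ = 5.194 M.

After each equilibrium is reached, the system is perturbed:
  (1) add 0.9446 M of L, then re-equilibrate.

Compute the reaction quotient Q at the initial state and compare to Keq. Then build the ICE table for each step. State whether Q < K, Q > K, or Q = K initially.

Q₀ = 4.031; Q > K (proceeds reverse)

Q₀ = 4.031 vs Keq = 0.1311 ⇒ Q>K, reverse
Step 1:
                   C          L
  init         2.587      5.194
  Δ            3.126     -3.126
  eq           5.713      2.068
  solve Keq expr → x = -1.563; check Q = 0.1311
Then add 0.9446 M of L.
Step 2:
                   C          L
  init         5.713      3.013
  Δ           0.6935    -0.6935
  eq           6.406       2.32
  solve Keq expr → x = -0.3467; check Q = 0.1311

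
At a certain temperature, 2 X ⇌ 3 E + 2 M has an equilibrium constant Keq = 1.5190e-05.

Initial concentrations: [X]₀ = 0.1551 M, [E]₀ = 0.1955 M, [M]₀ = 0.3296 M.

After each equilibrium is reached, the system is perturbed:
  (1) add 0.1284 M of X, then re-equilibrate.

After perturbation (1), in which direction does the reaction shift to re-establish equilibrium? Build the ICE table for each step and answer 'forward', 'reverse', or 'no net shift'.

Direction: forward

Q₀ = 0.03374 vs Keq = 1.5190e-05 ⇒ Q>K, reverse
Step 1:
                  X         E         M
  I          0.1551    0.1955    0.3296
  C          0.1115   -0.1672   -0.1115
  E          0.2666   0.02831    0.2181
  solve Keq expr → x = -0.05573; check Q = 1.5190e-05
Then add 0.1284 M of X.
Step 2:
                  X         E         M
  I           0.395   0.02831    0.2181
  C       -0.005075  0.007612  0.005075
  E          0.3899   0.03592    0.2232
  solve Keq expr → x = 0.002537; check Q = 1.5190e-05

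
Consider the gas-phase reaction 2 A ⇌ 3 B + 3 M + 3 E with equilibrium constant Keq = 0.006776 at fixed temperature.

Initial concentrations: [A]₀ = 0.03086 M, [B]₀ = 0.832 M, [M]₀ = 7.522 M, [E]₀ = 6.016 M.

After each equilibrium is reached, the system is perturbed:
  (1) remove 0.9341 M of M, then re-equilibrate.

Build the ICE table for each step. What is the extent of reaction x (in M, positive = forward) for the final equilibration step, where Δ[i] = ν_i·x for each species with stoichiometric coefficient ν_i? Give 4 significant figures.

x = 2.0456e-04 M

Q₀ = 5.6040e+07 vs Keq = 0.006776 ⇒ Q>K, reverse
Step 1:
                   A          B          M          E
  Initial    0.03086      0.832      7.522      6.016
  Change      0.5521    -0.8282    -0.8282    -0.8282
  Equil        0.583   0.003803      6.694      5.188
  solve Keq expr → x = -0.2761; check Q = 0.006776
Then remove 0.9341 M of M.
Step 2:
                   A          B          M          E
  Initial      0.583   0.003803       5.76      5.188
  Change  -4.0912e-04 6.1368e-04 6.1368e-04 6.1368e-04
  Equil       0.5826   0.004417       5.76      5.188
  solve Keq expr → x = 2.0456e-04; check Q = 0.006776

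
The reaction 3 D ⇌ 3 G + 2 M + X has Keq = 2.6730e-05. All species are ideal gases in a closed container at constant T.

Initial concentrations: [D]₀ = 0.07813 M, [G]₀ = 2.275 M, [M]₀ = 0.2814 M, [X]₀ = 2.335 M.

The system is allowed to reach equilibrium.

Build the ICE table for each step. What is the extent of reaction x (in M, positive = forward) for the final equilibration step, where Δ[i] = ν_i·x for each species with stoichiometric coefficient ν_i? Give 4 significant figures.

x = -0.1405 M

Q₀ = 4565 vs Keq = 2.6730e-05 ⇒ Q>K, reverse
Step 1:
                    D           G           M           X
  init        0.07813       2.275      0.2814       2.335
  Δ            0.4214     -0.4214     -0.2809     -0.1405
  eq           0.4995       1.854  4.8819e-04       2.195
  solve Keq expr → x = -0.1405; check Q = 2.6730e-05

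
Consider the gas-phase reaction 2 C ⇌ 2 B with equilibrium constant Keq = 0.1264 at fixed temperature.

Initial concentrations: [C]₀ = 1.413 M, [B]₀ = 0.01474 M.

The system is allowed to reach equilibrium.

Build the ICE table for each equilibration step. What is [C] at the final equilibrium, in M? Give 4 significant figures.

Q₀ = 1.0882e-04 vs Keq = 0.1264 ⇒ Q<K, forward
Step 1:
                  C         B
  Initial     1.413   0.01474
  Change    -0.3597    0.3597
  Equil       1.053    0.3745
  solve Keq expr → x = 0.1799; check Q = 0.1264

[C]_eq = 1.053 M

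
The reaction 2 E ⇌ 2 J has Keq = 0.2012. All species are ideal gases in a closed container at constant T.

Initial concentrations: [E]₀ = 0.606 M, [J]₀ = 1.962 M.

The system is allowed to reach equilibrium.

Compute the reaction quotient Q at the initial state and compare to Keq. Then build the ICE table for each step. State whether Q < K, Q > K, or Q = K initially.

Q₀ = 10.48 vs Keq = 0.2012 ⇒ Q>K, reverse
Step 1:
                  E         J
  Initial     0.606     1.962
  Change      1.167    -1.167
  Equil       1.773    0.7952
  solve Keq expr → x = -0.5834; check Q = 0.2012

Q₀ = 10.48; Q > K (proceeds reverse)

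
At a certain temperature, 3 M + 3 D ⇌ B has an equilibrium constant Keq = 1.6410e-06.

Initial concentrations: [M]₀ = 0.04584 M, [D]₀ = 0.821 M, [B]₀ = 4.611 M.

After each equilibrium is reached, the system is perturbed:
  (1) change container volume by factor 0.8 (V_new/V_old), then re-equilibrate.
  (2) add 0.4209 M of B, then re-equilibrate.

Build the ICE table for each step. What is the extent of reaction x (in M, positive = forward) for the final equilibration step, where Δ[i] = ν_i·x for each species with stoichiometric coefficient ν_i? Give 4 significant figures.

Q₀ = 8.6503e+04 vs Keq = 1.6410e-06 ⇒ Q>K, reverse
Step 1:
                    M           D           B
  init        0.04584       0.821       4.611
  Δ             9.401       9.401      -3.134
  eq            9.447       10.22       1.477
  solve Keq expr → x = -3.134; check Q = 1.6410e-06
Then change container volume by factor 0.8 (V_new/V_old).
Step 2:
                    M           D           B
  init          11.81       12.78       1.847
  Δ            -1.634      -1.634      0.5446
  eq            10.17       11.14       2.391
  solve Keq expr → x = 0.5446; check Q = 1.6410e-06
Then add 0.4209 M of B.
Step 3:
                    M           D           B
  init          10.17       11.14       2.812
  Δ            0.2391      0.2391     -0.0797
  eq            10.41       11.38       2.733
  solve Keq expr → x = -0.0797; check Q = 1.6410e-06

x = -0.0797 M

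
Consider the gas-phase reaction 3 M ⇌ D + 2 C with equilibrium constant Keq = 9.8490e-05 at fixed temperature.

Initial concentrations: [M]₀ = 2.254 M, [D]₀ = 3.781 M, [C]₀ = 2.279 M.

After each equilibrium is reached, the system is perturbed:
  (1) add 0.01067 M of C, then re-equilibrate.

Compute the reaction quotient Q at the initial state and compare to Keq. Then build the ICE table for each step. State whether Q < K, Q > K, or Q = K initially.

Q₀ = 1.715 vs Keq = 9.8490e-05 ⇒ Q>K, reverse
Step 1:
                    M           D           C
  I             2.254       3.781       2.279
  C               3.3        -1.1        -2.2
  E             5.554       2.681     0.07932
  solve Keq expr → x = -1.1; check Q = 9.8490e-05
Then add 0.01067 M of C.
Step 2:
                    M           D           C
  I             5.554       2.681     0.08999
  C            0.0154   -0.005132    -0.01026
  E             5.569       2.676     0.07973
  solve Keq expr → x = -0.005132; check Q = 9.8490e-05

Q₀ = 1.715; Q > K (proceeds reverse)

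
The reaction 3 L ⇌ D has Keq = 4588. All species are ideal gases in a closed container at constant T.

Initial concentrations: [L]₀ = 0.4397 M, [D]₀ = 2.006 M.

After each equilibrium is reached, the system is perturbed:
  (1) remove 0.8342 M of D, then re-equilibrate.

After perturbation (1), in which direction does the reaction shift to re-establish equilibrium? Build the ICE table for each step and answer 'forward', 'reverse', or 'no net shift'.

Q₀ = 23.6 vs Keq = 4588 ⇒ Q<K, forward
Step 1:
                   L          D
  init        0.4397      2.006
  Δ          -0.3623     0.1208
  eq         0.07739      2.127
  solve Keq expr → x = 0.1208; check Q = 4588
Then remove 0.8342 M of D.
Step 2:
                   L          D
  init       0.07739      1.293
  Δ         -0.01177   0.003924
  eq         0.06562      1.296
  solve Keq expr → x = 0.003924; check Q = 4588

Direction: forward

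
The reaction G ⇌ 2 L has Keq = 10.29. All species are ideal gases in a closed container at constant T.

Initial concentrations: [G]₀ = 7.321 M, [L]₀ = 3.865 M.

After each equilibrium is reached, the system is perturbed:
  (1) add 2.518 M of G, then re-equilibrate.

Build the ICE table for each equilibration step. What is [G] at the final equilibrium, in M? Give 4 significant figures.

[G]_eq = 7.407 M

Q₀ = 2.04 vs Keq = 10.29 ⇒ Q<K, forward
Step 1:
                    G           L
  init          7.321       3.865
  Δ            -1.827       3.654
  eq            5.494       7.519
  solve Keq expr → x = 1.827; check Q = 10.29
Then add 2.518 M of G.
Step 2:
                    G           L
  init          8.012       7.519
  Δ           -0.6056       1.211
  eq            7.407        8.73
  solve Keq expr → x = 0.6056; check Q = 10.29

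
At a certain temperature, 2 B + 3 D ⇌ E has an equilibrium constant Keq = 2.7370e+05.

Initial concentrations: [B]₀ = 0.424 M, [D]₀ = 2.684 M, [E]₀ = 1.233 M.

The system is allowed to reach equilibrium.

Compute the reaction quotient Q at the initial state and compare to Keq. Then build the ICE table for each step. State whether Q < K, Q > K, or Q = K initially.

Q₀ = 0.3547; Q < K (proceeds forward)

Q₀ = 0.3547 vs Keq = 2.7370e+05 ⇒ Q<K, forward
Step 1:
                    B           D           E
  Initial       0.424       2.684       1.233
  Change      -0.4232     -0.6348      0.2116
  Equil    7.8319e-04       2.049       1.445
  solve Keq expr → x = 0.2116; check Q = 2.7370e+05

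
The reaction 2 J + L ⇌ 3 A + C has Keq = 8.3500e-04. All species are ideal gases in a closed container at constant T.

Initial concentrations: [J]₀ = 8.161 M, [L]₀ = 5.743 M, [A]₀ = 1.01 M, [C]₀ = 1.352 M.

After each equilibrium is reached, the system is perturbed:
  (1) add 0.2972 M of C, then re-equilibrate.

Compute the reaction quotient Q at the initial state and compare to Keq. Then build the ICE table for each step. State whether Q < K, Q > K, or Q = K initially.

Q₀ = 0.003642; Q > K (proceeds reverse)

Q₀ = 0.003642 vs Keq = 8.3500e-04 ⇒ Q>K, reverse
Step 1:
                  J         L         A         C
  init        8.161     5.743      1.01     1.352
  Δ          0.2372    0.1186   -0.3559   -0.1186
  eq          8.398     5.862    0.6541     1.233
  solve Keq expr → x = -0.1186; check Q = 8.3500e-04
Then add 0.2972 M of C.
Step 2:
                  J         L         A         C
  init        8.398     5.862    0.6541     1.531
  Δ         0.02782   0.01391  -0.04173  -0.01391
  eq          8.426     5.876    0.6124     1.517
  solve Keq expr → x = -0.01391; check Q = 8.3500e-04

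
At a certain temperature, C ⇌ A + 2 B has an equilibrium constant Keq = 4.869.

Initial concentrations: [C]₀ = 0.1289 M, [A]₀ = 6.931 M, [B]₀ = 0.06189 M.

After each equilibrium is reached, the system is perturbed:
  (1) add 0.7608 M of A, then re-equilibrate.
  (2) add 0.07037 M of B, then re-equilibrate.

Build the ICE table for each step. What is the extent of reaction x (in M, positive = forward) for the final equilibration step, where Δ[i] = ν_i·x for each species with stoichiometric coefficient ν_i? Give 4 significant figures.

Q₀ = 0.206 vs Keq = 4.869 ⇒ Q<K, forward
Step 1:
                   C          A          B
  Initial     0.1289      6.931    0.06189
  Change    -0.07013    0.07013     0.1403
  Equil      0.05877      7.001     0.2022
  solve Keq expr → x = 0.07013; check Q = 4.869
Then add 0.7608 M of A.
Step 2:
                   C          A          B
  Initial    0.05877      7.762     0.2022
  Change    0.002802  -0.002802  -0.005604
  Equil      0.06157      7.759     0.1966
  solve Keq expr → x = -0.002802; check Q = 4.869
Then add 0.07037 M of B.
Step 3:
                   C          A          B
  Initial    0.06157      7.759     0.2669
  Change     0.02012   -0.02012   -0.04023
  Equil      0.08168      7.739     0.2267
  solve Keq expr → x = -0.02012; check Q = 4.869

x = -0.02012 M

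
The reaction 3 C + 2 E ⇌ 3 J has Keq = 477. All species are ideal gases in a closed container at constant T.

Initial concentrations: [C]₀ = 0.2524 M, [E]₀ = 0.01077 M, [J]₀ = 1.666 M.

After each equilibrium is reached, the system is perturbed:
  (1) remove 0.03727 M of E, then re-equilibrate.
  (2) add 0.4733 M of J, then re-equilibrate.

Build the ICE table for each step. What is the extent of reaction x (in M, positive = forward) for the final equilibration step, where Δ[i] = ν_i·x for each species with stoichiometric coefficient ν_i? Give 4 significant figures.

Q₀ = 2.4793e+06 vs Keq = 477 ⇒ Q>K, reverse
Step 1:
                   C          E          J
  init        0.2524    0.01077      1.666
  Δ           0.2764     0.1843    -0.2764
  eq          0.5288      0.195       1.39
  solve Keq expr → x = -0.09214; check Q = 477
Then remove 0.03727 M of E.
Step 2:
                   C          E          J
  init        0.5288     0.1578       1.39
  Δ          0.02699    0.01799   -0.02699
  eq          0.5558     0.1758      1.363
  solve Keq expr → x = -0.008996; check Q = 477
Then add 0.4733 M of J.
Step 3:
                   C          E          J
  init        0.5558     0.1758      1.836
  Δ          0.06609    0.04406   -0.06609
  eq          0.6219     0.2198       1.77
  solve Keq expr → x = -0.02203; check Q = 477

x = -0.02203 M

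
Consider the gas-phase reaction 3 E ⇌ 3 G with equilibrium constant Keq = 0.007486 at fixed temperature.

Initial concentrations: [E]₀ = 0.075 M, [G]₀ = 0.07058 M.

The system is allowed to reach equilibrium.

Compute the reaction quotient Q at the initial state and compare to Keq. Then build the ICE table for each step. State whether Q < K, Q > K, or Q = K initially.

Q₀ = 0.8334; Q > K (proceeds reverse)

Q₀ = 0.8334 vs Keq = 0.007486 ⇒ Q>K, reverse
Step 1:
                   E          G
  I            0.075    0.07058
  C          0.04676   -0.04676
  E           0.1218    0.02382
  solve Keq expr → x = -0.01559; check Q = 0.007486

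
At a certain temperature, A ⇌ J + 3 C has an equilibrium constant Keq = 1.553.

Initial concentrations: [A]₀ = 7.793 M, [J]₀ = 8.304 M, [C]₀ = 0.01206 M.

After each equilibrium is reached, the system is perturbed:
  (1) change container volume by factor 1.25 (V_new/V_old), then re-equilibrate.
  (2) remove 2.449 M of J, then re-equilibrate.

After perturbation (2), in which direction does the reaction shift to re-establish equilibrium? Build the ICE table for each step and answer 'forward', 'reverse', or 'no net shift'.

Direction: forward

Q₀ = 1.8691e-06 vs Keq = 1.553 ⇒ Q<K, forward
Step 1:
                   A          J          C
  init         7.793      8.304    0.01206
  Δ          -0.3627     0.3627      1.088
  eq            7.43      8.667        1.1
  solve Keq expr → x = 0.3627; check Q = 1.553
Then change container volume by factor 1.25 (V_new/V_old).
Step 2:
                   A          J          C
  init         5.944      6.933     0.8801
  Δ         -0.07065    0.07065      0.212
  eq           5.874      7.004      1.092
  solve Keq expr → x = 0.07065; check Q = 1.553
Then remove 2.449 M of J.
Step 3:
                   A          J          C
  init         5.874      4.555      1.092
  Δ         -0.05324    0.05324     0.1597
  eq            5.82      4.608      1.252
  solve Keq expr → x = 0.05324; check Q = 1.553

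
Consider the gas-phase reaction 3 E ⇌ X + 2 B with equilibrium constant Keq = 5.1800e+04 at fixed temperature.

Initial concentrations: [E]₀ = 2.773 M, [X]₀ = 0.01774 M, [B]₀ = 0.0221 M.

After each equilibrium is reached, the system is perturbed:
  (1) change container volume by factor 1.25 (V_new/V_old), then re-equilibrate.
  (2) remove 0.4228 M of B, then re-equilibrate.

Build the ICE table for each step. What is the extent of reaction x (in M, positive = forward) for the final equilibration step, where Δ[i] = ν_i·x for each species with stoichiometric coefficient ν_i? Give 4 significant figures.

x = 0.002086 M

Q₀ = 4.0634e-07 vs Keq = 5.1800e+04 ⇒ Q<K, forward
Step 1:
                    E           X           B
  Initial       2.773     0.01774      0.0221
  Change       -2.734      0.9112       1.822
  Equil       0.03937       0.929       1.845
  solve Keq expr → x = 0.9112; check Q = 5.1800e+04
Then change container volume by factor 1.25 (V_new/V_old).
Step 2:
                    E           X           B
  Initial     0.03149      0.7432       1.476
  Change            0           0           0
  Equil       0.03149      0.7432       1.476
  solve Keq expr → x = 0; check Q = 5.1800e+04
Then remove 0.4228 M of B.
Step 3:
                    E           X           B
  Initial     0.03149      0.7432       1.053
  Change    -0.006257    0.002086    0.004172
  Equil       0.02524      0.7452       1.057
  solve Keq expr → x = 0.002086; check Q = 5.1800e+04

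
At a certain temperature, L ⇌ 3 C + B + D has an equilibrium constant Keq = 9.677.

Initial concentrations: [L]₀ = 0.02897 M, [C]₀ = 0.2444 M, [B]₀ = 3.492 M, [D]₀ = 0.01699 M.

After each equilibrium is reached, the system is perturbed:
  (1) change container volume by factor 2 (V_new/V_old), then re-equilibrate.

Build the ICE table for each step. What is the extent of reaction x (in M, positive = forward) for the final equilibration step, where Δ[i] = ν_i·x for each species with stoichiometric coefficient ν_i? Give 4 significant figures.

Q₀ = 0.0299 vs Keq = 9.677 ⇒ Q<K, forward
Step 1:
                   L          C          B          D
  init       0.02897     0.2444      3.492    0.01699
  Δ         -0.02838    0.08514    0.02838    0.02838
  eq      5.9065e-04     0.3295       3.52    0.04537
  solve Keq expr → x = 0.02838; check Q = 9.677
Then change container volume by factor 2 (V_new/V_old).
Step 2:
                   L          C          B          D
  init    2.9532e-04     0.1648       1.76    0.02268
  Δ       -2.7635e-04 8.2906e-04 2.7635e-04 2.7635e-04
  eq      1.8969e-05     0.1656       1.76    0.02296
  solve Keq expr → x = 2.7635e-04; check Q = 9.677

x = 2.7635e-04 M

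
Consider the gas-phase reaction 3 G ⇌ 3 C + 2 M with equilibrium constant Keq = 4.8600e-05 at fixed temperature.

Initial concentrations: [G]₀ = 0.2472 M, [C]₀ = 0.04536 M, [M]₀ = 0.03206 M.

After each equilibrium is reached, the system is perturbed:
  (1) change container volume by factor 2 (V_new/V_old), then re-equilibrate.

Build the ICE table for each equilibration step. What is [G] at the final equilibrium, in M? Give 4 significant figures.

Q₀ = 6.3504e-06 vs Keq = 4.8600e-05 ⇒ Q<K, forward
Step 1:
                   G          C          M
  init        0.2472    0.04536    0.03206
  Δ         -0.01989    0.01989    0.01326
  eq          0.2273    0.06525    0.04532
  solve Keq expr → x = 0.006631; check Q = 4.8600e-05
Then change container volume by factor 2 (V_new/V_old).
Step 2:
                   G          C          M
  init        0.1137    0.03263    0.02266
  Δ        -0.008582   0.008582   0.005721
  eq          0.1051    0.04121    0.02838
  solve Keq expr → x = 0.002861; check Q = 4.8600e-05

[G]_eq = 0.1051 M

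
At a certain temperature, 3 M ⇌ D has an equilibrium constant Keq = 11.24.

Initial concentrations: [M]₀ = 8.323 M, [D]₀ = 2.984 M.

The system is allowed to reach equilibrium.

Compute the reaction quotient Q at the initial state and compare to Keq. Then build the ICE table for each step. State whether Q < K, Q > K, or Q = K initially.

Q₀ = 0.005176 vs Keq = 11.24 ⇒ Q<K, forward
Step 1:
                   M          D
  init         8.323      2.984
  Δ           -7.535      2.512
  eq          0.7878      5.496
  solve Keq expr → x = 2.512; check Q = 11.24

Q₀ = 0.005176; Q < K (proceeds forward)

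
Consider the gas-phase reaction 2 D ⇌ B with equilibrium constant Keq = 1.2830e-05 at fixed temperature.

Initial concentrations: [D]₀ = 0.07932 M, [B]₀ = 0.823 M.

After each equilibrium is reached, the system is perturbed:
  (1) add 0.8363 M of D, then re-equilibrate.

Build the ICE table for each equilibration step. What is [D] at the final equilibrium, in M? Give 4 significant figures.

[D]_eq = 2.561 M

Q₀ = 130.8 vs Keq = 1.2830e-05 ⇒ Q>K, reverse
Step 1:
                   D          B
  Initial    0.07932      0.823
  Change       1.646     -0.823
  Equil        1.725 3.8188e-05
  solve Keq expr → x = -0.823; check Q = 1.2830e-05
Then add 0.8363 M of D.
Step 2:
                   D          B
  Initial      2.562 3.8188e-05
  Change  -9.1980e-05 4.5990e-05
  Equil        2.561 8.4178e-05
  solve Keq expr → x = 4.5990e-05; check Q = 1.2830e-05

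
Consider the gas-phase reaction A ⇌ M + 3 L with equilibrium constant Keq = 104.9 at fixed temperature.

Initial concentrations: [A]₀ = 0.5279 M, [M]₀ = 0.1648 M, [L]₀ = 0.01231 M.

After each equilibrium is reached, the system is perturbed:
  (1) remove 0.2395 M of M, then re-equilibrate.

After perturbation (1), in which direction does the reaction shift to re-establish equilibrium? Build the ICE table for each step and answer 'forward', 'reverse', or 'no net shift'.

Direction: forward

Q₀ = 5.8234e-07 vs Keq = 104.9 ⇒ Q<K, forward
Step 1:
                   A          M          L
  Initial     0.5279     0.1648    0.01231
  Change     -0.5051     0.5051      1.515
  Equil      0.02277     0.6699      1.528
  solve Keq expr → x = 0.5051; check Q = 104.9
Then remove 0.2395 M of M.
Step 2:
                   A          M          L
  Initial    0.02277     0.4304      1.528
  Change    -0.00725    0.00725    0.02175
  Equil      0.01552     0.4377      1.549
  solve Keq expr → x = 0.00725; check Q = 104.9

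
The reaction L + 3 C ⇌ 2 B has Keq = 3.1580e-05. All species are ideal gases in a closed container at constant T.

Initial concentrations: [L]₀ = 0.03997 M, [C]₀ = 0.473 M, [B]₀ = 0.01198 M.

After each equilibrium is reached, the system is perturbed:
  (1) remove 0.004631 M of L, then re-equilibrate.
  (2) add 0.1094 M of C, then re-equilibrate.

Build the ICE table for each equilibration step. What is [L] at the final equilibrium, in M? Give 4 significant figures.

Q₀ = 0.03393 vs Keq = 3.1580e-05 ⇒ Q>K, reverse
Step 1:
                   L          C          B
  I          0.03997      0.473    0.01198
  C         0.005784    0.01735   -0.01157
  E          0.04575     0.4904 4.1274e-04
  solve Keq expr → x = -0.005784; check Q = 3.1580e-05
Then remove 0.004631 M of L.
Step 2:
                   L          C          B
  I          0.04112     0.4904 4.1274e-04
  C       1.0678e-05 3.2034e-05 -2.1356e-05
  E          0.04113     0.4904 3.9139e-04
  solve Keq expr → x = -1.0678e-05; check Q = 3.1580e-05
Then add 0.1094 M of C.
Step 3:
                   L          C          B
  I          0.04113     0.5998 3.9139e-04
  C       -6.8656e-05 -2.0597e-04 1.3731e-04
  E          0.04106     0.5996 5.2870e-04
  solve Keq expr → x = 6.8656e-05; check Q = 3.1580e-05

[L]_eq = 0.04106 M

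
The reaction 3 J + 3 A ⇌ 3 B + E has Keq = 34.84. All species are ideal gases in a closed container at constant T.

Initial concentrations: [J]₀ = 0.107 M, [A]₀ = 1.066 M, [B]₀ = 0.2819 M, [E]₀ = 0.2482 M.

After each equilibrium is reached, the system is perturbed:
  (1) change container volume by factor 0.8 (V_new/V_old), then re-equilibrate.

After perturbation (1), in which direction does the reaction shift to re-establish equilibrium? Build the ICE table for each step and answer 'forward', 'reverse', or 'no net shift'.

Q₀ = 3.747 vs Keq = 34.84 ⇒ Q<K, forward
Step 1:
                  J         A         B         E
  init        0.107     1.066    0.2819    0.2482
  Δ        -0.04436  -0.04436   0.04436   0.01479
  eq        0.06264     1.022    0.3263     0.263
  solve Keq expr → x = 0.01479; check Q = 34.84
Then change container volume by factor 0.8 (V_new/V_old).
Step 2:
                  J         A         B         E
  init       0.0783     1.277    0.4078    0.3287
  Δ       -0.008706 -0.008706  0.008706  0.002902
  eq         0.0696     1.268    0.4165    0.3316
  solve Keq expr → x = 0.002902; check Q = 34.84

Direction: forward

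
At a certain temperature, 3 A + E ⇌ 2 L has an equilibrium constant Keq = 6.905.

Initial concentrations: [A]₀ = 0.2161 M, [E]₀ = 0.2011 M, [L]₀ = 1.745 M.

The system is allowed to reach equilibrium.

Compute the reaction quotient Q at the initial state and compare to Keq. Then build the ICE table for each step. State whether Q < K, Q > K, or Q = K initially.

Q₀ = 1500; Q > K (proceeds reverse)

Q₀ = 1500 vs Keq = 6.905 ⇒ Q>K, reverse
Step 1:
                    A           E           L
  init         0.2161      0.2011       1.745
  Δ            0.6339      0.2113     -0.4226
  eq             0.85      0.4124       1.322
  solve Keq expr → x = -0.2113; check Q = 6.905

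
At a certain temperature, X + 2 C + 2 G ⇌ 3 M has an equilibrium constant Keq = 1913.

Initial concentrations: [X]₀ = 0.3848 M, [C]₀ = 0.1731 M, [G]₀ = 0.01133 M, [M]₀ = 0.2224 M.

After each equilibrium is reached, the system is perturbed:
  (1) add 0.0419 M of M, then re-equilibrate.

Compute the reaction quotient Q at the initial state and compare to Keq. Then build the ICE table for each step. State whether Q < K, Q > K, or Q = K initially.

Q₀ = 7432; Q > K (proceeds reverse)

Q₀ = 7432 vs Keq = 1913 ⇒ Q>K, reverse
Step 1:
                    X           C           G           M
  init         0.3848      0.1731     0.01133      0.2224
  Δ          0.004079    0.008158    0.008158    -0.01224
  eq           0.3889      0.1813     0.01949      0.2102
  solve Keq expr → x = -0.004079; check Q = 1913
Then add 0.0419 M of M.
Step 2:
                    X           C           G           M
  init         0.3889      0.1813     0.01949      0.2521
  Δ          0.002222    0.004444    0.004444   -0.006666
  eq           0.3911      0.1857     0.02393      0.2454
  solve Keq expr → x = -0.002222; check Q = 1913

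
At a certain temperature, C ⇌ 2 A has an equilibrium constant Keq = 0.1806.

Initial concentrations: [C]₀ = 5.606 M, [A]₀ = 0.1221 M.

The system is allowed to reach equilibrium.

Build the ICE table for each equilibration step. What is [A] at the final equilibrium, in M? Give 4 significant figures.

Q₀ = 0.002659 vs Keq = 0.1806 ⇒ Q<K, forward
Step 1:
                    C           A
  init          5.606      0.1221
  Δ           -0.4227      0.8454
  eq            5.183      0.9675
  solve Keq expr → x = 0.4227; check Q = 0.1806

[A]_eq = 0.9675 M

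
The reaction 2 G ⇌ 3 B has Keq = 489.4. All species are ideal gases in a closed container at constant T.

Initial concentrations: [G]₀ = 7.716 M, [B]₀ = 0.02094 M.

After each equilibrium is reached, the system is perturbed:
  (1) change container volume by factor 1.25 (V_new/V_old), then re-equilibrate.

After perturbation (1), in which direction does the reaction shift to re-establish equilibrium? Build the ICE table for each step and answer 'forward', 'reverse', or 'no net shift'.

Q₀ = 1.5422e-07 vs Keq = 489.4 ⇒ Q<K, forward
Step 1:
                  G         B
  init        7.716   0.02094
  Δ          -6.375     9.562
  eq          1.341     9.583
  solve Keq expr → x = 3.187; check Q = 489.4
Then change container volume by factor 1.25 (V_new/V_old).
Step 2:
                  G         B
  init        1.073     7.667
  Δ        -0.08829    0.1324
  eq         0.9845     7.799
  solve Keq expr → x = 0.04415; check Q = 489.4

Direction: forward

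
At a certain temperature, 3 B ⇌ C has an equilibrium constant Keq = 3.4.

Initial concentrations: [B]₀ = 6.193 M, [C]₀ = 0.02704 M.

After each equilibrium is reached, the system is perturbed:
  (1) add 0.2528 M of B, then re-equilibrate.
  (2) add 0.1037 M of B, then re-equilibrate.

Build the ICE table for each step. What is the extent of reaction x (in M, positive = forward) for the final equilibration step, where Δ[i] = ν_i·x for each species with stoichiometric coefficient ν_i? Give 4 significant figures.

x = 0.03299 M

Q₀ = 1.1384e-04 vs Keq = 3.4 ⇒ Q<K, forward
Step 1:
                    B           C
  Initial       6.193     0.02704
  Change       -5.381       1.794
  Equil        0.8121       1.821
  solve Keq expr → x = 1.794; check Q = 3.4
Then add 0.2528 M of B.
Step 2:
                    B           C
  Initial       1.065       1.821
  Change       -0.241     0.08034
  Equil        0.8238       1.901
  solve Keq expr → x = 0.08034; check Q = 3.4
Then add 0.1037 M of B.
Step 3:
                    B           C
  Initial      0.9275       1.901
  Change     -0.09896     0.03299
  Equil        0.8286       1.934
  solve Keq expr → x = 0.03299; check Q = 3.4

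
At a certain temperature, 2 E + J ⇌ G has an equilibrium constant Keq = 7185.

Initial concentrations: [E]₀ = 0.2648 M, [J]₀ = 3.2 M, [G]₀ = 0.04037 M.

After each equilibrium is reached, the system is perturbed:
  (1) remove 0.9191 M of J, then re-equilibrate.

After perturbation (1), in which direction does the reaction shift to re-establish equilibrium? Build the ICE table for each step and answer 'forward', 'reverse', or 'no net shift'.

Direction: reverse

Q₀ = 0.1799 vs Keq = 7185 ⇒ Q<K, forward
Step 1:
                   E          J          G
  Initial     0.2648        3.2    0.04037
  Change      -0.262     -0.131      0.131
  Equil     0.002788      3.069     0.1714
  solve Keq expr → x = 0.131; check Q = 7185
Then remove 0.9191 M of J.
Step 2:
                   E          J          G
  Initial   0.002788       2.15     0.1714
  Change  5.4019e-04 2.7009e-04 -2.7009e-04
  Equil     0.003328       2.15     0.1711
  solve Keq expr → x = -2.7009e-04; check Q = 7185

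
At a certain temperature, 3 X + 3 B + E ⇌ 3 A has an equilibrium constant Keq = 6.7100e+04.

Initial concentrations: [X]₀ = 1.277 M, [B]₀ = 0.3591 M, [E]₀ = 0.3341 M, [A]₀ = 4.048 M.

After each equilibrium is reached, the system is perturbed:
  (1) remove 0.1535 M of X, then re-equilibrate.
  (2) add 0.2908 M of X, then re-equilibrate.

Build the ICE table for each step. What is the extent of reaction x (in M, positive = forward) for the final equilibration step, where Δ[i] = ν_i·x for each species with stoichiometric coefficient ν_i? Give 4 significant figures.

x = 0.01132 M

Q₀ = 2059 vs Keq = 6.7100e+04 ⇒ Q<K, forward
Step 1:
                  X         B         E         A
  I           1.277    0.3591    0.3341     4.048
  C         -0.2068   -0.2068  -0.06894    0.2068
  E            1.07    0.1523    0.2652     4.255
  solve Keq expr → x = 0.06894; check Q = 6.7100e+04
Then remove 0.1535 M of X.
Step 2:
                  X         B         E         A
  I          0.9167    0.1523    0.2652     4.255
  C         0.01958   0.01958  0.006527  -0.01958
  E          0.9363    0.1719    0.2717     4.235
  solve Keq expr → x = -0.006527; check Q = 6.7100e+04
Then add 0.2908 M of X.
Step 3:
                  X         B         E         A
  I           1.227    0.1719    0.2717     4.235
  C        -0.03397  -0.03397  -0.01132   0.03397
  E           1.193    0.1379    0.2604     4.269
  solve Keq expr → x = 0.01132; check Q = 6.7100e+04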